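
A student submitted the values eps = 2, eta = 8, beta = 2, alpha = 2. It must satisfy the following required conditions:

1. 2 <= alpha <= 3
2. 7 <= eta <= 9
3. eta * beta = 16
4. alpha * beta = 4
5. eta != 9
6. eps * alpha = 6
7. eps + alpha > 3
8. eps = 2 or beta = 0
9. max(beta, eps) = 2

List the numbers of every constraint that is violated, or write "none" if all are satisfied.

Constraint 6 is violated.

1. alpha = 2 lies in [2, 3]  OK
2. eta = 8 lies in [7, 9]  OK
3. eta * beta = 8 * 2 = 16  OK
4. alpha * beta = 2 * 2 = 4  OK
5. eta = 8, and 8 ≠ 9  OK
6. eps * alpha = 2 * 2 = 4, not 6  FAIL
7. eps + alpha = 2 + 2 = 4; 4 > 3  OK
8. eps = 2 = 2 (first disjunct)  OK
9. max(2, 2) = 2  OK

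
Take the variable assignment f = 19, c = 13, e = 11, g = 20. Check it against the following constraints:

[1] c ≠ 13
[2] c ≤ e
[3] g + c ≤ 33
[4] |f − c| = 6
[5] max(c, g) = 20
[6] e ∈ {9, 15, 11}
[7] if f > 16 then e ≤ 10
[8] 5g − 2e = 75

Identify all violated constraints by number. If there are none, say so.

Constraints 1, 2, 7, and 8 are violated.

[1] c = 13, but 13 is required to differ — fails.
[2] c = 13, e = 11; 13 > 11 (want ≤) — fails.
[3] g + c = 20 + 13 = 33; 33 ≤ 33 — holds.
[4] |19 − 13| = 6 — holds.
[5] max(13, 20) = 20 — holds.
[6] e = 11 is in {9, 15, 11} — holds.
[7] f = 19 > 16, so we need e ≤ 10; but e = 11 > 10 — fails.
[8] 5g − 2e = 5(20) − 2(11) = 78, not 75 — fails.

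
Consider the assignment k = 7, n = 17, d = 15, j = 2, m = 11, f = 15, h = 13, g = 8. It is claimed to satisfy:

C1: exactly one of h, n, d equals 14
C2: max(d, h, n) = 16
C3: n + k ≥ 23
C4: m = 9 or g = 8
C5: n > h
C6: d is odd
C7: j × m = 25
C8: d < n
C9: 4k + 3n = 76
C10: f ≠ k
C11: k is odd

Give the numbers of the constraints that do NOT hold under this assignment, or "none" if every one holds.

C1: h=13, n=17, d=15; 0 of them equal 14, not exactly one — violated.
C2: max(15, 13, 17) = 17, not 16 — violated.
C3: n + k = 17 + 7 = 24; 24 ≥ 23 — satisfied.
C4: m = 11 ≠ 9, but g = 8 = 8 (second disjunct) — satisfied.
C5: n = 17, h = 13; 17 > 13 — satisfied.
C6: d = 15 is odd — satisfied.
C7: j × m = 2 × 11 = 22, not 25 — violated.
C8: d = 15, n = 17; 15 < 17 — satisfied.
C9: 4k + 3n = 4(7) + 3(17) = 79, not 76 — violated.
C10: f = 15, k = 7; distinct — satisfied.
C11: k = 7 is odd — satisfied.

The assignment fails constraints 1, 2, 7, and 9.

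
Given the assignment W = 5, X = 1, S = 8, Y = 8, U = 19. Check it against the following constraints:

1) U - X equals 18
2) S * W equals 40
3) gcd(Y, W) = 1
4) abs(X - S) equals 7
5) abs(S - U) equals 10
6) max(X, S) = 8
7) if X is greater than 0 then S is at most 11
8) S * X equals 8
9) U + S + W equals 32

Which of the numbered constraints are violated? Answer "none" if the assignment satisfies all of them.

Constraint 5 does not hold.

1) U - X = 19 - 1 = 18  holds
2) S * W = 8 * 5 = 40  holds
3) gcd(8, 5) = 1  holds
4) abs(1 - 8) = 7  holds
5) abs(8 - 19) = 11, not 10  fails
6) max(1, 8) = 8  holds
7) X = 1 > 0, so we need S ≤ 11; S = 8 ≤ 11  holds
8) S * X = 8 * 1 = 8  holds
9) U + S + W = 19 + 8 + 5 = 32  holds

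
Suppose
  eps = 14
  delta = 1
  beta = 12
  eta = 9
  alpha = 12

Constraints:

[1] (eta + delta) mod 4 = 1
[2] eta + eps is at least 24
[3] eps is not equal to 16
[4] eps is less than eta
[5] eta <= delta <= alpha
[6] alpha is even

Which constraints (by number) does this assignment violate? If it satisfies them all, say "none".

Violated: 1, 2, 4, and 5.

[1] eta + delta = 10; 10 mod 4 = 2, not 1  FAIL
[2] eta + eps = 9 + 14 = 23; 23 < 24, bound 24 not met  FAIL
[3] eps = 14, and 14 ≠ 16  OK
[4] eps = 14, eta = 9; 14 ≥ 9 (want <)  FAIL
[5] values 9, 1, 12; eta = 9 is not <= delta = 1  FAIL
[6] alpha = 12 is even  OK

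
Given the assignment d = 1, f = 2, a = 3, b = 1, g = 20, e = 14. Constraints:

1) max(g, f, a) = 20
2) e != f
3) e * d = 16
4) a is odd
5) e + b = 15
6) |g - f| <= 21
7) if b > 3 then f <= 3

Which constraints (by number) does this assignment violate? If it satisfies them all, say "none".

1) max(20, 2, 3) = 20 — satisfied.
2) e = 14, f = 2; distinct — satisfied.
3) e * d = 14 * 1 = 14, not 16 — violated.
4) a = 3 is odd — satisfied.
5) e + b = 14 + 1 = 15 — satisfied.
6) |20 - 2| = 18; 18 ≤ 21 — satisfied.
7) b = 1, not > 3; antecedent false, conditional vacuously true — satisfied.

Constraint 3 does not hold.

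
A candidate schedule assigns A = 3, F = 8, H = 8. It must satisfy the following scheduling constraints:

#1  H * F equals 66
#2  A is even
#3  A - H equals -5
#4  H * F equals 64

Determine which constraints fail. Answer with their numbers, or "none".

#1 H * F = 8 * 8 = 64, not 66 — violated.
#2 A = 3 is odd — violated.
#3 A - H = 3 - 8 = -5 — satisfied.
#4 H * F = 8 * 8 = 64 — satisfied.

No — constraints 1 and 2 are not satisfied.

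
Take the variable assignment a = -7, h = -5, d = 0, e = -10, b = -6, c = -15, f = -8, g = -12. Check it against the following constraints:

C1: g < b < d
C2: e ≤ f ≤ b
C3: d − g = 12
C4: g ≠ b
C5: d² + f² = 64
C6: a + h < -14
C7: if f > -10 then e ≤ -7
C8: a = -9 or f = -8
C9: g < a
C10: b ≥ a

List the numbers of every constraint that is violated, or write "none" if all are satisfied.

Constraint 6 is violated.

C1: values -12 < -6 < 0 — OK.
C2: values -10 ≤ -8 ≤ -6 — OK.
C3: d − g = 0 − (-12) = 12 — OK.
C4: g = -12, b = -6; distinct — OK.
C5: d² + f² = 0² + (-8)² = 0 + 64 = 64 — OK.
C6: a + h = -7 + (-5) = -12; -12 ≥ -14, bound -14 not met — violated.
C7: f = -8 > -10, so we need e ≤ -7; e = -10 ≤ -7 — OK.
C8: a = -7 ≠ -9, but f = -8 = -8 (second disjunct) — OK.
C9: g = -12, a = -7; -12 < -7 — OK.
C10: b = -6, a = -7; -6 ≥ -7 — OK.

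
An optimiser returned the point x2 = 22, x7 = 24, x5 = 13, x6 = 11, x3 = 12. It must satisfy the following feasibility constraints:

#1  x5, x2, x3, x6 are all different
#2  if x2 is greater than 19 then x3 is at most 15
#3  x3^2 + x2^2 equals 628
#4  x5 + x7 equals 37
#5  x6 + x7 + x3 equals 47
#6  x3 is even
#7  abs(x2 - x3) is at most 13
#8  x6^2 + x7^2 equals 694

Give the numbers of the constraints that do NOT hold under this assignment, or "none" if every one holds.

#1 values 13, 22, 12, 11 are pairwise distinct — holds.
#2 x2 = 22 > 19, so we need x3 ≤ 15; x3 = 12 ≤ 15 — holds.
#3 x3^2 + x2^2 = 12^2 + 22^2 = 144 + 484 = 628 — holds.
#4 x5 + x7 = 13 + 24 = 37 — holds.
#5 x6 + x7 + x3 = 11 + 24 + 12 = 47 — holds.
#6 x3 = 12 is even — holds.
#7 abs(22 - 12) = 10; 10 ≤ 13 — holds.
#8 x6^2 + x7^2 = 11^2 + 24^2 = 121 + 576 = 697, not 694 — does not hold.

Constraint 8 does not hold.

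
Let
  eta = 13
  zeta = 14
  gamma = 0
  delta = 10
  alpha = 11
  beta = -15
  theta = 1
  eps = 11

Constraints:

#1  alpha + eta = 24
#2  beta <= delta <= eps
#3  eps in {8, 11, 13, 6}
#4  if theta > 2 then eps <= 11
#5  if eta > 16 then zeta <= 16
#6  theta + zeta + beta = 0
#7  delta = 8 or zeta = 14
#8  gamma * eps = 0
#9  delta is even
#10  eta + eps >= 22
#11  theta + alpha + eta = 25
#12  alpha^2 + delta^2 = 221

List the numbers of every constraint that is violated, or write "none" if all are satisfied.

#1 alpha + eta = 11 + 13 = 24 — holds.
#2 values -15 <= 10 <= 11 — holds.
#3 eps = 11 is in {8, 11, 13, 6} — holds.
#4 theta = 1, not > 2; antecedent false, conditional vacuously true — holds.
#5 eta = 13, not > 16; antecedent false, conditional vacuously true — holds.
#6 theta + zeta + beta = 1 + 14 + (-15) = 0 — holds.
#7 delta = 10 ≠ 8, but zeta = 14 = 14 (second disjunct) — holds.
#8 gamma * eps = 0 * 11 = 0 — holds.
#9 delta = 10 is even — holds.
#10 eta + eps = 13 + 11 = 24; 24 ≥ 22 — holds.
#11 theta + alpha + eta = 1 + 11 + 13 = 25 — holds.
#12 alpha^2 + delta^2 = 11^2 + 10^2 = 121 + 100 = 221 — holds.

All constraints are satisfied.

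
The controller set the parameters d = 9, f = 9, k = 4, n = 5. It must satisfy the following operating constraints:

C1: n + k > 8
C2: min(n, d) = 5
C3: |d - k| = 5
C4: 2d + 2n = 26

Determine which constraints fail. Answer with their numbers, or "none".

C1: n + k = 5 + 4 = 9; 9 > 8  yes
C2: min(5, 9) = 5  yes
C3: |9 - 4| = 5  yes
C4: 2d + 2n = 2(9) + 2(5) = 28, not 26  no

Constraint 4 does not hold.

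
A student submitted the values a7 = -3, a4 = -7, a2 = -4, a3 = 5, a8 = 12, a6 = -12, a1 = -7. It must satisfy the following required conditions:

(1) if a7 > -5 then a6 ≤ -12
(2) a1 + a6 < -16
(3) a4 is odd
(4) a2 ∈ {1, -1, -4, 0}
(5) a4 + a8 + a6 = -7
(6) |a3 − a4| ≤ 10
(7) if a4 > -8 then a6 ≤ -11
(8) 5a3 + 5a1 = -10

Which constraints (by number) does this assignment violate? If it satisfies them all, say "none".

Violated: 6.

(1) a7 = -3 > -5, so we need a6 ≤ -12; a6 = -12 ≤ -12 — holds.
(2) a1 + a6 = -7 + (-12) = -19; -19 < -16 — holds.
(3) a4 = -7 is odd — holds.
(4) a2 = -4 is in {1, -1, -4, 0} — holds.
(5) a4 + a8 + a6 = -7 + 12 + (-12) = -7 — holds.
(6) |5 − (-7)| = 12; 12 > 10, exceeds bound 10 — does not hold.
(7) a4 = -7 > -8, so we need a6 ≤ -11; a6 = -12 ≤ -11 — holds.
(8) 5a3 + 5a1 = 5(5) + 5(-7) = -10 — holds.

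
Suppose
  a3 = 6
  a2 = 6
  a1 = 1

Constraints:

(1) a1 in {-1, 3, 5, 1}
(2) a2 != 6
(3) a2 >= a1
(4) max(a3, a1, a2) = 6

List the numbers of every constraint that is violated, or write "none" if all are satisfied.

No — constraint 2 is not satisfied.

(1) a1 = 1 is in {-1, 3, 5, 1} — holds.
(2) a2 = 6, but 6 is required to differ — does not hold.
(3) a2 = 6, a1 = 1; 6 ≥ 1 — holds.
(4) max(6, 1, 6) = 6 — holds.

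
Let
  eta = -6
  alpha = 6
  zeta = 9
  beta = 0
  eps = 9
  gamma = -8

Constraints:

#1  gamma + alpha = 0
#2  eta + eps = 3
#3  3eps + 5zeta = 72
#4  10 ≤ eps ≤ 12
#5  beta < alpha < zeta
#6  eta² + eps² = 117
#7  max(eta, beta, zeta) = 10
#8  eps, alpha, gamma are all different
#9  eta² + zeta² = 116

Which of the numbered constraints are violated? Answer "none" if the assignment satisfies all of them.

#1 gamma + alpha = -8 + 6 = -2, not 0 — fails.
#2 eta + eps = -6 + 9 = 3 — holds.
#3 3eps + 5zeta = 3(9) + 5(9) = 72 — holds.
#4 eps = 9 is outside [10, 12] — fails.
#5 values 0 < 6 < 9 — holds.
#6 eta² + eps² = (-6)² + 9² = 36 + 81 = 117 — holds.
#7 max(-6, 0, 9) = 9, not 10 — fails.
#8 values 9, 6, -8 are pairwise distinct — holds.
#9 eta² + zeta² = (-6)² + 9² = 36 + 81 = 117, not 116 — fails.

Violated: 1, 4, 7, and 9.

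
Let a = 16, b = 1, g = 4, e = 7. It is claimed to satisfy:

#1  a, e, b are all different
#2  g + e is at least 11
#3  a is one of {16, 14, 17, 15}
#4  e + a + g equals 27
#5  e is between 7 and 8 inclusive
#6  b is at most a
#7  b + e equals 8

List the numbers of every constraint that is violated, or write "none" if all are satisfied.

No violations.

#1 values 16, 7, 1 are pairwise distinct — satisfied.
#2 g + e = 4 + 7 = 11; 11 ≥ 11 — satisfied.
#3 a = 16 is in {16, 14, 17, 15} — satisfied.
#4 e + a + g = 7 + 16 + 4 = 27 — satisfied.
#5 e = 7 lies in [7, 8] — satisfied.
#6 b = 1, a = 16; 1 ≤ 16 — satisfied.
#7 b + e = 1 + 7 = 8 — satisfied.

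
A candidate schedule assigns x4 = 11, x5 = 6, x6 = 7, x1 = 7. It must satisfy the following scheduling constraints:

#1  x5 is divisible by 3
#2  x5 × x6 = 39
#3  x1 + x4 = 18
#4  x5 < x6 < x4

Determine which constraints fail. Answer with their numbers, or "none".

No — constraint 2 is not satisfied.

#1 6 / 3 = 2, so 3 divides 6  OK
#2 x5 × x6 = 6 × 7 = 42, not 39  FAIL
#3 x1 + x4 = 7 + 11 = 18  OK
#4 values 6 < 7 < 11  OK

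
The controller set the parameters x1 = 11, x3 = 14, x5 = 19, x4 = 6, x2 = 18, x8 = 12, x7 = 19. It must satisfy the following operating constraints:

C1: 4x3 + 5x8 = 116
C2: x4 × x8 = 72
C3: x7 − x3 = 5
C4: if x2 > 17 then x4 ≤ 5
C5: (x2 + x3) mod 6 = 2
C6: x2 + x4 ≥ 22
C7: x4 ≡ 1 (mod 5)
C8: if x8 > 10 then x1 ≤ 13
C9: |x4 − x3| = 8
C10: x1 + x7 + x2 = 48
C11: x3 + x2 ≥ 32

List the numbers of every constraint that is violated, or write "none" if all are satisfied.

C1: 4x3 + 5x8 = 4(14) + 5(12) = 116  yes
C2: x4 × x8 = 6 × 12 = 72  yes
C3: x7 − x3 = 19 − 14 = 5  yes
C4: x2 = 18 > 17, so we need x4 ≤ 5; but x4 = 6 > 5  no
C5: x2 + x3 = 32; 32 mod 6 = 2  yes
C6: x2 + x4 = 18 + 6 = 24; 24 ≥ 22  yes
C7: 6 mod 5 = 1  yes
C8: x8 = 12 > 10, so we need x1 ≤ 13; x1 = 11 ≤ 13  yes
C9: |6 − 14| = 8  yes
C10: x1 + x7 + x2 = 11 + 19 + 18 = 48  yes
C11: x3 + x2 = 14 + 18 = 32; 32 ≥ 32  yes

Violated: 4.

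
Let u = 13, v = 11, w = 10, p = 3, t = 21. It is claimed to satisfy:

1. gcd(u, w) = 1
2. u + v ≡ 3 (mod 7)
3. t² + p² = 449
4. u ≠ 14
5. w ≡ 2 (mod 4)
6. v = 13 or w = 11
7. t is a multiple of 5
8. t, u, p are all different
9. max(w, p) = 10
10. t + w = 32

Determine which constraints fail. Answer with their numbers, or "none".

1. gcd(13, 10) = 1  yes
2. u + v = 24; 24 mod 7 = 3  yes
3. t² + p² = 21² + 3² = 441 + 9 = 450, not 449  no
4. u = 13, and 13 ≠ 14  yes
5. 10 mod 4 = 2  yes
6. v = 11 ≠ 13 and w = 10 ≠ 11; both disjuncts false  no
7. 21 = 5×4 + 1, so 5 does not divide 21  no
8. values 21, 13, 3 are pairwise distinct  yes
9. max(10, 3) = 10  yes
10. t + w = 21 + 10 = 31, not 32  no

Violated: 3, 6, 7, 10.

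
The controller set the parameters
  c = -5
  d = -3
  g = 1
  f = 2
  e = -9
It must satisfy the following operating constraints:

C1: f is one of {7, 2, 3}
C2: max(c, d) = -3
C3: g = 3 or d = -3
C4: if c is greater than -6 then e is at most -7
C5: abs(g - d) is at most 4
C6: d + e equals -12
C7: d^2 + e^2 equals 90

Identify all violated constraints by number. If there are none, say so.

C1: f = 2 is in {7, 2, 3} — holds.
C2: max(-5, -3) = -3 — holds.
C3: g = 1 ≠ 3, but d = -3 = -3 (second disjunct) — holds.
C4: c = -5 > -6, so we need e ≤ -7; e = -9 ≤ -7 — holds.
C5: abs(1 - (-3)) = 4; 4 ≤ 4 — holds.
C6: d + e = -3 + (-9) = -12 — holds.
C7: d^2 + e^2 = (-3)^2 + (-9)^2 = 9 + 81 = 90 — holds.

All constraints are satisfied.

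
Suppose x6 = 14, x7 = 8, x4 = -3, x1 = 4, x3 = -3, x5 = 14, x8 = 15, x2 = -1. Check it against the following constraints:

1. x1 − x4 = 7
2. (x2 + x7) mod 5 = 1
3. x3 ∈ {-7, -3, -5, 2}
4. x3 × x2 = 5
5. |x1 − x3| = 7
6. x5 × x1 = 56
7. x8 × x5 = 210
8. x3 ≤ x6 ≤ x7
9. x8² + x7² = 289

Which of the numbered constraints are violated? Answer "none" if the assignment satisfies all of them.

Violated: 2, 4, and 8.

1. x1 − x4 = 4 − (-3) = 7  yes
2. x2 + x7 = 7; 7 mod 5 = 2, not 1  no
3. x3 = -3 is in {-7, -3, -5, 2}  yes
4. x3 × x2 = -3 × (-1) = 3, not 5  no
5. |4 − (-3)| = 7  yes
6. x5 × x1 = 14 × 4 = 56  yes
7. x8 × x5 = 15 × 14 = 210  yes
8. values -3, 14, 8; x6 = 14 is not ≤ x7 = 8  no
9. x8² + x7² = 15² + 8² = 225 + 64 = 289  yes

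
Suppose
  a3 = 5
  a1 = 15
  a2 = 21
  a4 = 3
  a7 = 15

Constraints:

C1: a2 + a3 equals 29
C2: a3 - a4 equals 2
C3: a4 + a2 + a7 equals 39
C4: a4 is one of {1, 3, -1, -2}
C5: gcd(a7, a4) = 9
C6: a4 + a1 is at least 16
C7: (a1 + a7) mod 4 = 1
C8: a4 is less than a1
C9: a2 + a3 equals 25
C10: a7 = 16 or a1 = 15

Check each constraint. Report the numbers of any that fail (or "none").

C1: a2 + a3 = 21 + 5 = 26, not 29 — does not hold.
C2: a3 - a4 = 5 - 3 = 2 — holds.
C3: a4 + a2 + a7 = 3 + 21 + 15 = 39 — holds.
C4: a4 = 3 is in {1, 3, -1, -2} — holds.
C5: gcd(15, 3) = 3, not 9 — does not hold.
C6: a4 + a1 = 3 + 15 = 18; 18 ≥ 16 — holds.
C7: a1 + a7 = 30; 30 mod 4 = 2, not 1 — does not hold.
C8: a4 = 3, a1 = 15; 3 < 15 — holds.
C9: a2 + a3 = 21 + 5 = 26, not 25 — does not hold.
C10: a7 = 15 ≠ 16, but a1 = 15 = 15 (second disjunct) — holds.

Violated: 1, 5, 7, 9.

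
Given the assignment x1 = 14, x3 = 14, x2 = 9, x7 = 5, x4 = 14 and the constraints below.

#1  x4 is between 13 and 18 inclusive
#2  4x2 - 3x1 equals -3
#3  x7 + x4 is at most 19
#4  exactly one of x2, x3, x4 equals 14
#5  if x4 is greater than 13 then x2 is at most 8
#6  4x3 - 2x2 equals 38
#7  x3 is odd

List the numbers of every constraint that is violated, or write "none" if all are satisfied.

#1 x4 = 14 lies in [13, 18]  true
#2 4x2 - 3x1 = 4(9) - 3(14) = -6, not -3  false
#3 x7 + x4 = 5 + 14 = 19; 19 ≤ 19  true
#4 x2=9, x3=14, x4=14; 2 of them equal 14, not exactly one  false
#5 x4 = 14 > 13, so we need x2 ≤ 8; but x2 = 9 > 8  false
#6 4x3 - 2x2 = 4(14) - 2(9) = 38  true
#7 x3 = 14 is even  false

No — constraints 2, 4, 5, and 7 are not satisfied.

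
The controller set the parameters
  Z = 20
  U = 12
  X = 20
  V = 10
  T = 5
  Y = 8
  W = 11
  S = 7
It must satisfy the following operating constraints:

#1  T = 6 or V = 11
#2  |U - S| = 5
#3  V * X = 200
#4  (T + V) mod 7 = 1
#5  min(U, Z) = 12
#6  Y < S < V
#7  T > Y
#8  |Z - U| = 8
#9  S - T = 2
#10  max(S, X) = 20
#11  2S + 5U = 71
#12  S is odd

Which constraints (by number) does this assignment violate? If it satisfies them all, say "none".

Constraints 1, 6, 7, 11 do not hold.

#1 T = 5 ≠ 6 and V = 10 ≠ 11; both disjuncts false  false
#2 |12 - 7| = 5  true
#3 V * X = 10 * 20 = 200  true
#4 T + V = 15; 15 mod 7 = 1  true
#5 min(12, 20) = 12  true
#6 values 8, 7, 10; Y = 8 is not < S = 7  false
#7 T = 5, Y = 8; 5 ≤ 8 (want >)  false
#8 |20 - 12| = 8  true
#9 S - T = 7 - 5 = 2  true
#10 max(7, 20) = 20  true
#11 2S + 5U = 2(7) + 5(12) = 74, not 71  false
#12 S = 7 is odd  true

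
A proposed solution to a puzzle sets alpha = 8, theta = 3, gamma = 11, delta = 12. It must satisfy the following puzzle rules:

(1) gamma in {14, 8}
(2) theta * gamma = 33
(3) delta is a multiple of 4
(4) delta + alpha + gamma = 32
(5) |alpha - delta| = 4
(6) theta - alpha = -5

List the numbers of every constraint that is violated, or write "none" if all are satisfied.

(1) gamma = 11 is not in {14, 8} — violated.
(2) theta * gamma = 3 * 11 = 33 — OK.
(3) 12 / 4 = 3, so 4 divides 12 — OK.
(4) delta + alpha + gamma = 12 + 8 + 11 = 31, not 32 — violated.
(5) |8 - 12| = 4 — OK.
(6) theta - alpha = 3 - 8 = -5 — OK.

Violated: 1, 4.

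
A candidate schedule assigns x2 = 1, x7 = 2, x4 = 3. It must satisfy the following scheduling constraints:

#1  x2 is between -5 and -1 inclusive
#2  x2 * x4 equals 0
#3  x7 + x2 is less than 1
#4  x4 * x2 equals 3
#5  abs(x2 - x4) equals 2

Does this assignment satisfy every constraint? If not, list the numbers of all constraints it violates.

Constraints 1, 2, 3 do not hold.

#1 x2 = 1 is outside [-5, -1] — fails.
#2 x2 * x4 = 1 * 3 = 3, not 0 — fails.
#3 x7 + x2 = 2 + 1 = 3; 3 ≥ 1, bound 1 not met — fails.
#4 x4 * x2 = 3 * 1 = 3 — holds.
#5 abs(1 - 3) = 2 — holds.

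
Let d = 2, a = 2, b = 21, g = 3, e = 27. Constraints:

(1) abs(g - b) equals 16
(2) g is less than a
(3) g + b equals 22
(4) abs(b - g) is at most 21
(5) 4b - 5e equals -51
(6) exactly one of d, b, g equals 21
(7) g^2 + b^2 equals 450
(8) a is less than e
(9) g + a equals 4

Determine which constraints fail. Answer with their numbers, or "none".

Constraints 1, 2, 3, 9 are violated.

(1) abs(3 - 21) = 18, not 16  false
(2) g = 3, a = 2; 3 ≥ 2 (want <)  false
(3) g + b = 3 + 21 = 24, not 22  false
(4) abs(21 - 3) = 18; 18 ≤ 21  true
(5) 4b - 5e = 4(21) - 5(27) = -51  true
(6) d=2, b=21, g=3; 1 of them equals 21  true
(7) g^2 + b^2 = 3^2 + 21^2 = 9 + 441 = 450  true
(8) a = 2, e = 27; 2 < 27  true
(9) g + a = 3 + 2 = 5, not 4  false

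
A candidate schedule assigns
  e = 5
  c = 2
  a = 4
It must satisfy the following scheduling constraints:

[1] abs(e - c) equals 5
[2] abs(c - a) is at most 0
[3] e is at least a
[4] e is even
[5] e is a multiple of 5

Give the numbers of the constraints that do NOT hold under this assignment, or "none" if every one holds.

Constraints 1, 2, and 4 do not hold.

[1] abs(5 - 2) = 3, not 5 — violated.
[2] abs(2 - 4) = 2; 2 > 0, exceeds bound 0 — violated.
[3] e = 5, a = 4; 5 ≥ 4 — satisfied.
[4] e = 5 is odd — violated.
[5] 5 / 5 = 1, so 5 divides 5 — satisfied.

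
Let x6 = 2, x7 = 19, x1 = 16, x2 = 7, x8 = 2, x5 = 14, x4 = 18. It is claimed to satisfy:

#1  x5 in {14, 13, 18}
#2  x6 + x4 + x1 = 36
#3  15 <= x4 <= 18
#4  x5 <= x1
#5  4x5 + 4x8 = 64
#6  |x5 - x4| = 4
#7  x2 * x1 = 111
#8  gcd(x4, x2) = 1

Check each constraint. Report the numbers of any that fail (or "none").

Constraint 7 is violated.

#1 x5 = 14 is in {14, 13, 18}  ✓
#2 x6 + x4 + x1 = 2 + 18 + 16 = 36  ✓
#3 x4 = 18 lies in [15, 18]  ✓
#4 x5 = 14, x1 = 16; 14 ≤ 16  ✓
#5 4x5 + 4x8 = 4(14) + 4(2) = 64  ✓
#6 |14 - 18| = 4  ✓
#7 x2 * x1 = 7 * 16 = 112, not 111  ✗
#8 gcd(18, 7) = 1  ✓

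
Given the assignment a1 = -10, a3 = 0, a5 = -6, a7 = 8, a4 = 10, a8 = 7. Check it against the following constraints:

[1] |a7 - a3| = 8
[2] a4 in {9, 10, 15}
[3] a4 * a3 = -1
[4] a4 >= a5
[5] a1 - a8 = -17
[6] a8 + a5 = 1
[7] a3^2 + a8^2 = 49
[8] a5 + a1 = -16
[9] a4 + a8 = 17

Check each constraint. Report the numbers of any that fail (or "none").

Constraint 3 is violated.

[1] |8 - 0| = 8 — holds.
[2] a4 = 10 is in {9, 10, 15} — holds.
[3] a4 * a3 = 10 * 0 = 0, not -1 — fails.
[4] a4 = 10, a5 = -6; 10 ≥ -6 — holds.
[5] a1 - a8 = -10 - 7 = -17 — holds.
[6] a8 + a5 = 7 + (-6) = 1 — holds.
[7] a3^2 + a8^2 = 0^2 + 7^2 = 0 + 49 = 49 — holds.
[8] a5 + a1 = -6 + (-10) = -16 — holds.
[9] a4 + a8 = 10 + 7 = 17 — holds.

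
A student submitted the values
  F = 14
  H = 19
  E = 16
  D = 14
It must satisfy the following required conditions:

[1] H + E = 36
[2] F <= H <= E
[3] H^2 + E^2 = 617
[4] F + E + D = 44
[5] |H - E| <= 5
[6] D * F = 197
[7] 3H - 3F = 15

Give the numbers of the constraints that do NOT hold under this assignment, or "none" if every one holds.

[1] H + E = 19 + 16 = 35, not 36  no
[2] values 14, 19, 16; H = 19 is not <= E = 16  no
[3] H^2 + E^2 = 19^2 + 16^2 = 361 + 256 = 617  yes
[4] F + E + D = 14 + 16 + 14 = 44  yes
[5] |19 - 16| = 3; 3 ≤ 5  yes
[6] D * F = 14 * 14 = 196, not 197  no
[7] 3H - 3F = 3(19) - 3(14) = 15  yes

Violated: 1, 2, 6.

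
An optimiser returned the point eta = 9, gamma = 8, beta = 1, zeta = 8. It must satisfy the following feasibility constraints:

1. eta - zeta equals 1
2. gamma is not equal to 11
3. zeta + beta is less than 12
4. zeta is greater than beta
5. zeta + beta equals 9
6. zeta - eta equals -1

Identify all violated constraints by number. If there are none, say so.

1. eta - zeta = 9 - 8 = 1 — satisfied.
2. gamma = 8, and 8 ≠ 11 — satisfied.
3. zeta + beta = 8 + 1 = 9; 9 < 12 — satisfied.
4. zeta = 8, beta = 1; 8 > 1 — satisfied.
5. zeta + beta = 8 + 1 = 9 — satisfied.
6. zeta - eta = 8 - 9 = -1 — satisfied.

No violations.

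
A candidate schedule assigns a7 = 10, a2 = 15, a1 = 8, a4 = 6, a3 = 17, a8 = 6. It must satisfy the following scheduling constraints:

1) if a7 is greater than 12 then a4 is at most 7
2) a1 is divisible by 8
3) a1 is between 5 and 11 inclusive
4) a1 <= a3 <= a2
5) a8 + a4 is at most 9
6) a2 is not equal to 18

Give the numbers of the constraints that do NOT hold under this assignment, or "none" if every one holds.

Constraints 4 and 5 are violated.

1) a7 = 10, not > 12; antecedent false, conditional vacuously true — satisfied.
2) 8 / 8 = 1, so 8 divides 8 — satisfied.
3) a1 = 8 lies in [5, 11] — satisfied.
4) values 8, 17, 15; a3 = 17 is not <= a2 = 15 — violated.
5) a8 + a4 = 6 + 6 = 12; 12 > 9, bound 9 not met — violated.
6) a2 = 15, and 15 ≠ 18 — satisfied.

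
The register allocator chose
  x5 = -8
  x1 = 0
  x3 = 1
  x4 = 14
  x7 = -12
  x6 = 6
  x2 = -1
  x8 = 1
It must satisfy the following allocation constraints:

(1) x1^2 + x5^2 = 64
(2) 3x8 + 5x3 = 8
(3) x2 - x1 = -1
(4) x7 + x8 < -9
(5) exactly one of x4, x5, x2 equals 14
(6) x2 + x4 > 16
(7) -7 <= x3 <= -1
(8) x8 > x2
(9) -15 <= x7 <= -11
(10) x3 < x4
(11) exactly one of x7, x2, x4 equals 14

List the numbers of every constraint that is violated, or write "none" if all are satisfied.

(1) x1^2 + x5^2 = 0^2 + (-8)^2 = 0 + 64 = 64 — holds.
(2) 3x8 + 5x3 = 3(1) + 5(1) = 8 — holds.
(3) x2 - x1 = -1 - 0 = -1 — holds.
(4) x7 + x8 = -12 + 1 = -11; -11 < -9 — holds.
(5) x4=14, x5=-8, x2=-1; 1 of them equals 14 — holds.
(6) x2 + x4 = -1 + 14 = 13; 13 ≤ 16, bound 16 not met — does not hold.
(7) x3 = 1 is outside [-7, -1] — does not hold.
(8) x8 = 1, x2 = -1; 1 > -1 — holds.
(9) x7 = -12 lies in [-15, -11] — holds.
(10) x3 = 1, x4 = 14; 1 < 14 — holds.
(11) x7=-12, x2=-1, x4=14; 1 of them equals 14 — holds.

Constraints 6 and 7 are violated.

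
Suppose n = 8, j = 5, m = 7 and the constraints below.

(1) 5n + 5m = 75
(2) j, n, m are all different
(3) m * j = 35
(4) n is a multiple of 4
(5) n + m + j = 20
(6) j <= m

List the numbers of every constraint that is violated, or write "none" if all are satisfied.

Yes — all constraints hold.

(1) 5n + 5m = 5(8) + 5(7) = 75  ✓
(2) values 5, 8, 7 are pairwise distinct  ✓
(3) m * j = 7 * 5 = 35  ✓
(4) 8 / 4 = 2, so 4 divides 8  ✓
(5) n + m + j = 8 + 7 + 5 = 20  ✓
(6) j = 5, m = 7; 5 ≤ 7  ✓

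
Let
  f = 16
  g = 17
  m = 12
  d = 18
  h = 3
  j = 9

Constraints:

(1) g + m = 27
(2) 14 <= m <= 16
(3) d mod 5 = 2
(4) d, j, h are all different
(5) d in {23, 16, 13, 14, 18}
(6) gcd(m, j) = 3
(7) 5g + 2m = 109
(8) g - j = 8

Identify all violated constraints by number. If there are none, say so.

Constraints 1, 2, 3 do not hold.

(1) g + m = 17 + 12 = 29, not 27 — violated.
(2) m = 12 is outside [14, 16] — violated.
(3) 18 mod 5 = 3, not 2 — violated.
(4) values 18, 9, 3 are pairwise distinct — OK.
(5) d = 18 is in {23, 16, 13, 14, 18} — OK.
(6) gcd(12, 9) = 3 — OK.
(7) 5g + 2m = 5(17) + 2(12) = 109 — OK.
(8) g - j = 17 - 9 = 8 — OK.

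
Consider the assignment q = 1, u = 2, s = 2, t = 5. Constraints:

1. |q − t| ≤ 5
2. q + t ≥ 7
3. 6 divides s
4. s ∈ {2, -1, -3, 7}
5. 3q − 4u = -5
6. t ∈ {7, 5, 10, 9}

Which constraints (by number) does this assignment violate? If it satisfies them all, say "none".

1. |1 − 5| = 4; 4 ≤ 5  holds
2. q + t = 1 + 5 = 6; 6 < 7, bound 7 not met  fails
3. 2 = 6×0 + 2, so 6 does not divide 2  fails
4. s = 2 is in {2, -1, -3, 7}  holds
5. 3q − 4u = 3(1) − 4(2) = -5  holds
6. t = 5 is in {7, 5, 10, 9}  holds

Violated: 2 and 3.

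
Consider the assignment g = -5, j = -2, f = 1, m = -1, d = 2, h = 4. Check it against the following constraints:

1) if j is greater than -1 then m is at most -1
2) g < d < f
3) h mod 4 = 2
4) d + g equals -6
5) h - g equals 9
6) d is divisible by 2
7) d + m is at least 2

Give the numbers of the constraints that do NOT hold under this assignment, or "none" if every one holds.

1) j = -2, not > -1; antecedent false, conditional vacuously true — OK.
2) values -5, 2, 1; d = 2 is not < f = 1 — violated.
3) 4 mod 4 = 0, not 2 — violated.
4) d + g = 2 + (-5) = -3, not -6 — violated.
5) h - g = 4 - (-5) = 9 — OK.
6) 2 / 2 = 1, so 2 divides 2 — OK.
7) d + m = 2 + (-1) = 1; 1 < 2, bound 2 not met — violated.

The assignment fails constraints 2, 3, 4, and 7.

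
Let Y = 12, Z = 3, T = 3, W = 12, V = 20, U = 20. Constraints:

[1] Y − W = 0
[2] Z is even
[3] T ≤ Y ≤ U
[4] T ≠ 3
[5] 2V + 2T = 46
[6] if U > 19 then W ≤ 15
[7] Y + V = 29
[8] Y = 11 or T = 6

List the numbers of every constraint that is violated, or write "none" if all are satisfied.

No — constraints 2, 4, 7, and 8 are not satisfied.

[1] Y − W = 12 − 12 = 0 — OK.
[2] Z = 3 is odd — violated.
[3] values 3 ≤ 12 ≤ 20 — OK.
[4] T = 3, but 3 is required to differ — violated.
[5] 2V + 2T = 2(20) + 2(3) = 46 — OK.
[6] U = 20 > 19, so we need W ≤ 15; W = 12 ≤ 15 — OK.
[7] Y + V = 12 + 20 = 32, not 29 — violated.
[8] Y = 12 ≠ 11 and T = 3 ≠ 6; both disjuncts false — violated.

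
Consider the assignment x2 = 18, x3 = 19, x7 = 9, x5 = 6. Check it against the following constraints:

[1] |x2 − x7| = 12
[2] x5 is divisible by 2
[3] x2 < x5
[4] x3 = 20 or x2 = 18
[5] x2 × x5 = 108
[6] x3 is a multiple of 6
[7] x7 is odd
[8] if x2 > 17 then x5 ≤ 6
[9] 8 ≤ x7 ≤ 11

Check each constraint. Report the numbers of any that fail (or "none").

Violated: 1, 3, 6.

[1] |18 − 9| = 9, not 12 — violated.
[2] 6 / 2 = 3, so 2 divides 6 — satisfied.
[3] x2 = 18, x5 = 6; 18 ≥ 6 (want <) — violated.
[4] x3 = 19 ≠ 20, but x2 = 18 = 18 (second disjunct) — satisfied.
[5] x2 × x5 = 18 × 6 = 108 — satisfied.
[6] 19 = 6×3 + 1, so 6 does not divide 19 — violated.
[7] x7 = 9 is odd — satisfied.
[8] x2 = 18 > 17, so we need x5 ≤ 6; x5 = 6 ≤ 6 — satisfied.
[9] x7 = 9 lies in [8, 11] — satisfied.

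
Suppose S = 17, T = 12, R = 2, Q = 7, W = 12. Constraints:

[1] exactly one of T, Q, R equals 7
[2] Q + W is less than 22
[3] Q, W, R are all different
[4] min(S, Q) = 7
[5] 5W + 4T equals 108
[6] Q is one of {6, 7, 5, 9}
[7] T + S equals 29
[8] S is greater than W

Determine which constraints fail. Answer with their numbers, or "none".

None — every constraint holds.

[1] T=12, Q=7, R=2; 1 of them equals 7 — holds.
[2] Q + W = 7 + 12 = 19; 19 < 22 — holds.
[3] values 7, 12, 2 are pairwise distinct — holds.
[4] min(17, 7) = 7 — holds.
[5] 5W + 4T = 5(12) + 4(12) = 108 — holds.
[6] Q = 7 is in {6, 7, 5, 9} — holds.
[7] T + S = 12 + 17 = 29 — holds.
[8] S = 17, W = 12; 17 > 12 — holds.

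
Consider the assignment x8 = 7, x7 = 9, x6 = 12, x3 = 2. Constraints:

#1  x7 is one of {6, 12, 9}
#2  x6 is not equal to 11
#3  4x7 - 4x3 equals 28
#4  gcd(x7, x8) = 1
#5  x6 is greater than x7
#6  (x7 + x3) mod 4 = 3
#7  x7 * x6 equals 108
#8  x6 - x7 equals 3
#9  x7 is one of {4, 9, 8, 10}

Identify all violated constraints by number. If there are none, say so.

All constraints are satisfied.

#1 x7 = 9 is in {6, 12, 9} — OK.
#2 x6 = 12, and 12 ≠ 11 — OK.
#3 4x7 - 4x3 = 4(9) - 4(2) = 28 — OK.
#4 gcd(9, 7) = 1 — OK.
#5 x6 = 12, x7 = 9; 12 > 9 — OK.
#6 x7 + x3 = 11; 11 mod 4 = 3 — OK.
#7 x7 * x6 = 9 * 12 = 108 — OK.
#8 x6 - x7 = 12 - 9 = 3 — OK.
#9 x7 = 9 is in {4, 9, 8, 10} — OK.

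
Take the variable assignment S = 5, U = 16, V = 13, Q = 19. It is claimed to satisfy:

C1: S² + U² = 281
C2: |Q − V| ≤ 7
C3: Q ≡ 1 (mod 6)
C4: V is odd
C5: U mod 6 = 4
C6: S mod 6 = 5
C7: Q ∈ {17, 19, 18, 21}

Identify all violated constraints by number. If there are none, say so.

C1: S² + U² = 5² + 16² = 25 + 256 = 281  true
C2: |19 − 13| = 6; 6 ≤ 7  true
C3: 19 mod 6 = 1  true
C4: V = 13 is odd  true
C5: 16 mod 6 = 4  true
C6: 5 mod 6 = 5  true
C7: Q = 19 is in {17, 19, 18, 21}  true

All constraints are satisfied.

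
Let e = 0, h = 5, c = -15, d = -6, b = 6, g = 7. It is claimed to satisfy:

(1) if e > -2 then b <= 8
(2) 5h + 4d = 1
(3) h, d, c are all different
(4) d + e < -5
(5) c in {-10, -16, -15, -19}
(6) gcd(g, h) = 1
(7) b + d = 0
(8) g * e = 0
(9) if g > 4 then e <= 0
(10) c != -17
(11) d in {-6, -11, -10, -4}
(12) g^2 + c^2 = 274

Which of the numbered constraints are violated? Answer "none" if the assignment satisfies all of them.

(1) e = 0 > -2, so we need b ≤ 8; b = 6 ≤ 8  yes
(2) 5h + 4d = 5(5) + 4(-6) = 1  yes
(3) values 5, -6, -15 are pairwise distinct  yes
(4) d + e = -6 + 0 = -6; -6 < -5  yes
(5) c = -15 is in {-10, -16, -15, -19}  yes
(6) gcd(7, 5) = 1  yes
(7) b + d = 6 + (-6) = 0  yes
(8) g * e = 7 * 0 = 0  yes
(9) g = 7 > 4, so we need e ≤ 0; e = 0 ≤ 0  yes
(10) c = -15, and -15 ≠ -17  yes
(11) d = -6 is in {-6, -11, -10, -4}  yes
(12) g^2 + c^2 = 7^2 + (-15)^2 = 49 + 225 = 274  yes

All constraints are satisfied.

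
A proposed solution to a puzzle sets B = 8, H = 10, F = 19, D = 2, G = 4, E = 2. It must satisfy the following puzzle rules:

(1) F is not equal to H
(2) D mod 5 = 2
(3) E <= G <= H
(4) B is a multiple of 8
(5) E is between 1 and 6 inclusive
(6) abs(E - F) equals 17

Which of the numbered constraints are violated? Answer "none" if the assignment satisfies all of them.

(1) F = 19, H = 10; distinct — holds.
(2) 2 mod 5 = 2 — holds.
(3) values 2 <= 4 <= 10 — holds.
(4) 8 / 8 = 1, so 8 divides 8 — holds.
(5) E = 2 lies in [1, 6] — holds.
(6) abs(2 - 19) = 17 — holds.

Yes — all constraints hold.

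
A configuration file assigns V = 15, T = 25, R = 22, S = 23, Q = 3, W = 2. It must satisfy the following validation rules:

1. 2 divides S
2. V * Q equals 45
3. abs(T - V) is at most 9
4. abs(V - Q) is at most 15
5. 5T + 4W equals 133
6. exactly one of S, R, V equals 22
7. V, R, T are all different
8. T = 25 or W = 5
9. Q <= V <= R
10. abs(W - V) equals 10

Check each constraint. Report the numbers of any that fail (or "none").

Violated: 1, 3, and 10.

1. 23 = 2*11 + 1, so 2 does not divide 23 — does not hold.
2. V * Q = 15 * 3 = 45 — holds.
3. abs(25 - 15) = 10; 10 > 9, exceeds bound 9 — does not hold.
4. abs(15 - 3) = 12; 12 ≤ 15 — holds.
5. 5T + 4W = 5(25) + 4(2) = 133 — holds.
6. S=23, R=22, V=15; 1 of them equals 22 — holds.
7. values 15, 22, 25 are pairwise distinct — holds.
8. T = 25 = 25 (first disjunct) — holds.
9. values 3 <= 15 <= 22 — holds.
10. abs(2 - 15) = 13, not 10 — does not hold.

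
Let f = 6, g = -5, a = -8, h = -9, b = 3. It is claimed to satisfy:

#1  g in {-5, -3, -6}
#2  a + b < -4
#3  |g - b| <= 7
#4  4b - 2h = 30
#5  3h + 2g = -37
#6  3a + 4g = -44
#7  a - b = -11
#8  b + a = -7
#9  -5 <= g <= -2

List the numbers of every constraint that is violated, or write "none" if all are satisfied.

No — constraints 3 and 8 are not satisfied.

#1 g = -5 is in {-5, -3, -6}  OK
#2 a + b = -8 + 3 = -5; -5 < -4  OK
#3 |-5 - 3| = 8; 8 > 7, exceeds bound 7  FAIL
#4 4b - 2h = 4(3) - 2(-9) = 30  OK
#5 3h + 2g = 3(-9) + 2(-5) = -37  OK
#6 3a + 4g = 3(-8) + 4(-5) = -44  OK
#7 a - b = -8 - 3 = -11  OK
#8 b + a = 3 + (-8) = -5, not -7  FAIL
#9 g = -5 lies in [-5, -2]  OK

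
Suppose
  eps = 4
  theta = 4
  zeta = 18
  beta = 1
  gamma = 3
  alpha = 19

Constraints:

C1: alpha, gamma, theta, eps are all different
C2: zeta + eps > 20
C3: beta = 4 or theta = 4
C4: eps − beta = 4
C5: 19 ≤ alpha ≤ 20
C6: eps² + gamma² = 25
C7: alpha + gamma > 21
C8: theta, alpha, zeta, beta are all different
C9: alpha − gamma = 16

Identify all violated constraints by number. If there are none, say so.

Violated: 1 and 4.

C1: theta = eps = 4, not all different — violated.
C2: zeta + eps = 18 + 4 = 22; 22 > 20 — satisfied.
C3: beta = 1 ≠ 4, but theta = 4 = 4 (second disjunct) — satisfied.
C4: eps − beta = 4 − 1 = 3, not 4 — violated.
C5: alpha = 19 lies in [19, 20] — satisfied.
C6: eps² + gamma² = 4² + 3² = 16 + 9 = 25 — satisfied.
C7: alpha + gamma = 19 + 3 = 22; 22 > 21 — satisfied.
C8: values 4, 19, 18, 1 are pairwise distinct — satisfied.
C9: alpha − gamma = 19 − 3 = 16 — satisfied.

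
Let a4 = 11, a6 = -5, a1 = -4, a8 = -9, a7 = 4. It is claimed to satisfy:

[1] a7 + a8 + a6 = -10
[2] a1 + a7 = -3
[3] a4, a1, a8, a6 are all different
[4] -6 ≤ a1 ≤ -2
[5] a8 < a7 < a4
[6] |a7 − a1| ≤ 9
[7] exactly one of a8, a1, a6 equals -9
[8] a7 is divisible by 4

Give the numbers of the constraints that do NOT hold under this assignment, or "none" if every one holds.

[1] a7 + a8 + a6 = 4 + (-9) + (-5) = -10 — holds.
[2] a1 + a7 = -4 + 4 = 0, not -3 — fails.
[3] values 11, -4, -9, -5 are pairwise distinct — holds.
[4] a1 = -4 lies in [-6, -2] — holds.
[5] values -9 < 4 < 11 — holds.
[6] |4 − (-4)| = 8; 8 ≤ 9 — holds.
[7] a8=-9, a1=-4, a6=-5; 1 of them equals -9 — holds.
[8] 4 / 4 = 1, so 4 divides 4 — holds.

Constraint 2 does not hold.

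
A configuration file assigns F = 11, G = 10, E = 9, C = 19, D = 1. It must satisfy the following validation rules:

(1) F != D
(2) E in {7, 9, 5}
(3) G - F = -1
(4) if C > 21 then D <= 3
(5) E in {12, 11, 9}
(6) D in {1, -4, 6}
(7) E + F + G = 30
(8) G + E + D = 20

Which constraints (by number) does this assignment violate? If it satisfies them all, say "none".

(1) F = 11, D = 1; distinct — holds.
(2) E = 9 is in {7, 9, 5} — holds.
(3) G - F = 10 - 11 = -1 — holds.
(4) C = 19, not > 21; antecedent false, conditional vacuously true — holds.
(5) E = 9 is in {12, 11, 9} — holds.
(6) D = 1 is in {1, -4, 6} — holds.
(7) E + F + G = 9 + 11 + 10 = 30 — holds.
(8) G + E + D = 10 + 9 + 1 = 20 — holds.

None — every constraint holds.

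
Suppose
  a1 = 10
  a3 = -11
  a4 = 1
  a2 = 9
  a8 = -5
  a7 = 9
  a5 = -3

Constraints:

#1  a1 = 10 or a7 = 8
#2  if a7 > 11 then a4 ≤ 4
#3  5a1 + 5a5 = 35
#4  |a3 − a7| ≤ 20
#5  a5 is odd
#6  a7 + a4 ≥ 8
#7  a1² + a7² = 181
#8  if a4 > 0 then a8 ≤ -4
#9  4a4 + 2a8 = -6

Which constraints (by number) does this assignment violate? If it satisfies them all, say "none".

#1 a1 = 10 = 10 (first disjunct) — holds.
#2 a7 = 9, not > 11; antecedent false, conditional vacuously true — holds.
#3 5a1 + 5a5 = 5(10) + 5(-3) = 35 — holds.
#4 |-11 − 9| = 20; 20 ≤ 20 — holds.
#5 a5 = -3 is odd — holds.
#6 a7 + a4 = 9 + 1 = 10; 10 ≥ 8 — holds.
#7 a1² + a7² = 10² + 9² = 100 + 81 = 181 — holds.
#8 a4 = 1 > 0, so we need a8 ≤ -4; a8 = -5 ≤ -4 — holds.
#9 4a4 + 2a8 = 4(1) + 2(-5) = -6 — holds.

All constraints are satisfied.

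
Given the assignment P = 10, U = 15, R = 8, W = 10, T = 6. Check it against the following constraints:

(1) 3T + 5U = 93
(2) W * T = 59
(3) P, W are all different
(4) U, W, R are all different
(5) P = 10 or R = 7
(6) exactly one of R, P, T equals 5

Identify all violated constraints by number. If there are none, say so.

The assignment fails constraints 2, 3, and 6.

(1) 3T + 5U = 3(6) + 5(15) = 93  yes
(2) W * T = 10 * 6 = 60, not 59  no
(3) P = W = 10, not all different  no
(4) values 15, 10, 8 are pairwise distinct  yes
(5) P = 10 = 10 (first disjunct)  yes
(6) R=8, P=10, T=6; 0 of them equal 5, not exactly one  no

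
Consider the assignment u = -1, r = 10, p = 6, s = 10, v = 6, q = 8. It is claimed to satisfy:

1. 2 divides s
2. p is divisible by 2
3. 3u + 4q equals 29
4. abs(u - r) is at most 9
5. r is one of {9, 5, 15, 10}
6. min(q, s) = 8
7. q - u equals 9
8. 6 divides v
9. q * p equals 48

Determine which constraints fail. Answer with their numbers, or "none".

Constraint 4 does not hold.

1. 10 / 2 = 5, so 2 divides 10  OK
2. 6 / 2 = 3, so 2 divides 6  OK
3. 3u + 4q = 3(-1) + 4(8) = 29  OK
4. abs(-1 - 10) = 11; 11 > 9, exceeds bound 9  FAIL
5. r = 10 is in {9, 5, 15, 10}  OK
6. min(8, 10) = 8  OK
7. q - u = 8 - (-1) = 9  OK
8. 6 / 6 = 1, so 6 divides 6  OK
9. q * p = 8 * 6 = 48  OK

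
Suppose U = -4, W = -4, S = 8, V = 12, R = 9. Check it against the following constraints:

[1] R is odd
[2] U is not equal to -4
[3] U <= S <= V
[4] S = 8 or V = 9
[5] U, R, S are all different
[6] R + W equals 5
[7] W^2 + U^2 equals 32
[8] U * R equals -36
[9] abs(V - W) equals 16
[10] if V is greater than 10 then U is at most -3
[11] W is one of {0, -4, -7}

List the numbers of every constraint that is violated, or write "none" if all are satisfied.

[1] R = 9 is odd  ✔
[2] U = -4, but -4 is required to differ  ✘
[3] values -4 <= 8 <= 12  ✔
[4] S = 8 = 8 (first disjunct)  ✔
[5] values -4, 9, 8 are pairwise distinct  ✔
[6] R + W = 9 + (-4) = 5  ✔
[7] W^2 + U^2 = (-4)^2 + (-4)^2 = 16 + 16 = 32  ✔
[8] U * R = -4 * 9 = -36  ✔
[9] abs(12 - (-4)) = 16  ✔
[10] V = 12 > 10, so we need U ≤ -3; U = -4 ≤ -3  ✔
[11] W = -4 is in {0, -4, -7}  ✔

Violated: 2.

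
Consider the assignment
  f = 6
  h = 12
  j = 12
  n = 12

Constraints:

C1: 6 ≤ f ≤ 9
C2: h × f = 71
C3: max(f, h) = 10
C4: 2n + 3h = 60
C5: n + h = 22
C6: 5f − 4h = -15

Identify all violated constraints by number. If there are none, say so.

C1: f = 6 lies in [6, 9]  ✔
C2: h × f = 12 × 6 = 72, not 71  ✘
C3: max(6, 12) = 12, not 10  ✘
C4: 2n + 3h = 2(12) + 3(12) = 60  ✔
C5: n + h = 12 + 12 = 24, not 22  ✘
C6: 5f − 4h = 5(6) − 4(12) = -18, not -15  ✘

The assignment fails constraints 2, 3, 5, and 6.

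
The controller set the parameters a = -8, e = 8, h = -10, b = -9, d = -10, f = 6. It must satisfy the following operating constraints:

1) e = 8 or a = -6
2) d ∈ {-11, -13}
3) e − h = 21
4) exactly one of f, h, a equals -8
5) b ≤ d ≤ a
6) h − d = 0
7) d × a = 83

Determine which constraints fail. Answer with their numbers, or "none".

No — constraints 2, 3, 5, and 7 are not satisfied.

1) e = 8 = 8 (first disjunct)  yes
2) d = -10 is not in {-11, -13}  no
3) e − h = 8 − (-10) = 18, not 21  no
4) f=6, h=-10, a=-8; 1 of them equals -8  yes
5) values -9, -10, -8; b = -9 is not ≤ d = -10  no
6) h − d = -10 − (-10) = 0  yes
7) d × a = -10 × (-8) = 80, not 83  no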